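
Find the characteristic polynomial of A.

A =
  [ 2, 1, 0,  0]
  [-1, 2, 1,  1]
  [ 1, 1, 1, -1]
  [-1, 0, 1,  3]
x^4 - 8*x^3 + 24*x^2 - 32*x + 16

Expanding det(x·I − A) (e.g. by cofactor expansion or by noting that A is similar to its Jordan form J, which has the same characteristic polynomial as A) gives
  χ_A(x) = x^4 - 8*x^3 + 24*x^2 - 32*x + 16
which factors as (x - 2)^4. The eigenvalues (with algebraic multiplicities) are λ = 2 with multiplicity 4.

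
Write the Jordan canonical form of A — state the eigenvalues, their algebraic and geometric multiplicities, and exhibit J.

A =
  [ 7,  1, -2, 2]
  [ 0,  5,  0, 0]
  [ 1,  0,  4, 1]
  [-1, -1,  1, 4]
J_2(5) ⊕ J_2(5)

The characteristic polynomial is
  det(x·I − A) = x^4 - 20*x^3 + 150*x^2 - 500*x + 625 = (x - 5)^4

Eigenvalues and multiplicities (the geometric multiplicity of λ is n − rank(A − λI), which equals the number of Jordan blocks for λ):
  λ = 5: algebraic multiplicity = 4, geometric multiplicity = 2

Determining the block sizes for each eigenvalue:
  λ = 5: with am = 4 and gm = 2, the partition is not yet determined (e.g. several partitions of 4 into 2 parts exist). Let N = A − (5)·I. Computing rank(N^1) = 2, rank(N^2) = 0; the number of blocks of size ≥ j is rank(N^{j−1}) − rank(N^j), giving [2, 2]. So we have 2 block(s) of size 2 → block sizes [2, 2]

Assembling the blocks gives a Jordan form
J =
  [5, 1, 0, 0]
  [0, 5, 0, 0]
  [0, 0, 5, 1]
  [0, 0, 0, 5]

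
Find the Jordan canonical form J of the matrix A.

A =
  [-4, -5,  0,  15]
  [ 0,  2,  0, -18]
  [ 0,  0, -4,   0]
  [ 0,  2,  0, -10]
J_2(-4) ⊕ J_1(-4) ⊕ J_1(-4)

The characteristic polynomial is
  det(x·I − A) = x^4 + 16*x^3 + 96*x^2 + 256*x + 256 = (x + 4)^4

Eigenvalues and multiplicities (the geometric multiplicity of λ is n − rank(A − λI), which equals the number of Jordan blocks for λ):
  λ = -4: algebraic multiplicity = 4, geometric multiplicity = 3

Determining the block sizes for each eigenvalue:
  λ = -4: 3 blocks summing to 4 forces exactly one block of size 2 and the rest size 1 → block sizes [2, 1, 1]

Assembling the blocks gives a Jordan form
J =
  [-4,  1,  0,  0]
  [ 0, -4,  0,  0]
  [ 0,  0, -4,  0]
  [ 0,  0,  0, -4]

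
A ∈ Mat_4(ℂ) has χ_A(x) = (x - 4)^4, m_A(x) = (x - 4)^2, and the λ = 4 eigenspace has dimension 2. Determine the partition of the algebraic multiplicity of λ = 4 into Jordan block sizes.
Block sizes for λ = 4: [2, 2]

Step 1 — from the characteristic polynomial, algebraic multiplicity of λ = 4 is 4. From dim ker(A − (4)·I) = 2, there are exactly 2 Jordan blocks for λ = 4.
Step 2 — from the minimal polynomial, the factor (x − 4)^2 tells us the largest block for λ = 4 has size 2.
Step 3 — with total size 4, 2 blocks, and largest block 2, the block sizes (in nonincreasing order) are [2, 2].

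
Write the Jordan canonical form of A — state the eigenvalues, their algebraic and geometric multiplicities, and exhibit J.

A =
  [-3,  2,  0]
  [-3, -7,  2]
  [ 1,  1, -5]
J_3(-5)

The characteristic polynomial is
  det(x·I − A) = x^3 + 15*x^2 + 75*x + 125 = (x + 5)^3

Eigenvalues and multiplicities (the geometric multiplicity of λ is n − rank(A − λI), which equals the number of Jordan blocks for λ):
  λ = -5: algebraic multiplicity = 3, geometric multiplicity = 1

Determining the block sizes for each eigenvalue:
  λ = -5: one block (gm = 1), so the single block has size am = 3 → block sizes [3]

Assembling the blocks gives a Jordan form
J =
  [-5,  1,  0]
  [ 0, -5,  1]
  [ 0,  0, -5]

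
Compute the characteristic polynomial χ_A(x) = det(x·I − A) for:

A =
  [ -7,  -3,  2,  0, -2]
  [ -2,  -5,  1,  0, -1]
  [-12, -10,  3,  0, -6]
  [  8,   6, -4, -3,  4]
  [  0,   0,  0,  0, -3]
x^5 + 15*x^4 + 90*x^3 + 270*x^2 + 405*x + 243

Expanding det(x·I − A) (e.g. by cofactor expansion or by noting that A is similar to its Jordan form J, which has the same characteristic polynomial as A) gives
  χ_A(x) = x^5 + 15*x^4 + 90*x^3 + 270*x^2 + 405*x + 243
which factors as (x + 3)^5. The eigenvalues (with algebraic multiplicities) are λ = -3 with multiplicity 5.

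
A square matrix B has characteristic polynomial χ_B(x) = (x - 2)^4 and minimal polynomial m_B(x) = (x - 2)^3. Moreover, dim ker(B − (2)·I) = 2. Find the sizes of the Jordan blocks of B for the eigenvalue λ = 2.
Block sizes for λ = 2: [3, 1]

Step 1 — from the characteristic polynomial, algebraic multiplicity of λ = 2 is 4. From dim ker(B − (2)·I) = 2, there are exactly 2 Jordan blocks for λ = 2.
Step 2 — from the minimal polynomial, the factor (x − 2)^3 tells us the largest block for λ = 2 has size 3.
Step 3 — with total size 4, 2 blocks, and largest block 3, the block sizes (in nonincreasing order) are [3, 1].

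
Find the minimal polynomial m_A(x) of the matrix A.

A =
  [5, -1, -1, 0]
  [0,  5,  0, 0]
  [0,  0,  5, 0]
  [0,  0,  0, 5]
x^2 - 10*x + 25

The characteristic polynomial is χ_A(x) = (x - 5)^4, so the eigenvalues are known. The minimal polynomial is
  m_A(x) = Π_λ (x − λ)^{k_λ}
where k_λ is the size of the *largest* Jordan block for λ (equivalently, the smallest k with (A − λI)^k v = 0 for every generalised eigenvector v of λ).

  λ = 5: largest Jordan block has size 2, contributing (x − 5)^2

So m_A(x) = (x - 5)^2 = x^2 - 10*x + 25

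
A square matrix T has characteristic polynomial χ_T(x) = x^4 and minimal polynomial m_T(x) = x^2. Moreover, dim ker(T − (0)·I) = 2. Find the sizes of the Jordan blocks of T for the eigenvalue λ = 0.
Block sizes for λ = 0: [2, 2]

Step 1 — from the characteristic polynomial, algebraic multiplicity of λ = 0 is 4. From dim ker(T − (0)·I) = 2, there are exactly 2 Jordan blocks for λ = 0.
Step 2 — from the minimal polynomial, the factor (x − 0)^2 tells us the largest block for λ = 0 has size 2.
Step 3 — with total size 4, 2 blocks, and largest block 2, the block sizes (in nonincreasing order) are [2, 2].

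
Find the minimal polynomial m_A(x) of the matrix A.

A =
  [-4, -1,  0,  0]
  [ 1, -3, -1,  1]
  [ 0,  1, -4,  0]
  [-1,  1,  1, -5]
x^3 + 12*x^2 + 48*x + 64

The characteristic polynomial is χ_A(x) = (x + 4)^4, so the eigenvalues are known. The minimal polynomial is
  m_A(x) = Π_λ (x − λ)^{k_λ}
where k_λ is the size of the *largest* Jordan block for λ (equivalently, the smallest k with (A − λI)^k v = 0 for every generalised eigenvector v of λ).

  λ = -4: largest Jordan block has size 3, contributing (x + 4)^3

So m_A(x) = (x + 4)^3 = x^3 + 12*x^2 + 48*x + 64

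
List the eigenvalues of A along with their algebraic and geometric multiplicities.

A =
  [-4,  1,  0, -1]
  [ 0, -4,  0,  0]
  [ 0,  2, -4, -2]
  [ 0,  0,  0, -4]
λ = -4: alg = 4, geom = 3

Step 1 — factor the characteristic polynomial to read off the algebraic multiplicities:
  χ_A(x) = (x + 4)^4

Step 2 — compute geometric multiplicities via the rank-nullity identity g(λ) = n − rank(A − λI):
  rank(A − (-4)·I) = 1, so dim ker(A − (-4)·I) = n − 1 = 3

Summary:
  λ = -4: algebraic multiplicity = 4, geometric multiplicity = 3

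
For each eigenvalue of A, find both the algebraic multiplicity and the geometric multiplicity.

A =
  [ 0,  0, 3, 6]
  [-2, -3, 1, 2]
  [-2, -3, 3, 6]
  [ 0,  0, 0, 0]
λ = 0: alg = 4, geom = 2

Step 1 — factor the characteristic polynomial to read off the algebraic multiplicities:
  χ_A(x) = x^4

Step 2 — compute geometric multiplicities via the rank-nullity identity g(λ) = n − rank(A − λI):
  rank(A − (0)·I) = 2, so dim ker(A − (0)·I) = n − 2 = 2

Summary:
  λ = 0: algebraic multiplicity = 4, geometric multiplicity = 2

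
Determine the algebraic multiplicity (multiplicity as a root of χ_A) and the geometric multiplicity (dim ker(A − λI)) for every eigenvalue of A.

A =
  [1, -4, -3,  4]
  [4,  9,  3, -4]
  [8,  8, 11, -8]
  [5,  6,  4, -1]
λ = 5: alg = 4, geom = 2

Step 1 — factor the characteristic polynomial to read off the algebraic multiplicities:
  χ_A(x) = (x - 5)^4

Step 2 — compute geometric multiplicities via the rank-nullity identity g(λ) = n − rank(A − λI):
  rank(A − (5)·I) = 2, so dim ker(A − (5)·I) = n − 2 = 2

Summary:
  λ = 5: algebraic multiplicity = 4, geometric multiplicity = 2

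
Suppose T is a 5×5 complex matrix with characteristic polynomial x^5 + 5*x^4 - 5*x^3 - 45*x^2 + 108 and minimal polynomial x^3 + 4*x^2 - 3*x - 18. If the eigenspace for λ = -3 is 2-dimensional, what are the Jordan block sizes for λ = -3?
Block sizes for λ = -3: [2, 1]

Step 1 — from the characteristic polynomial, algebraic multiplicity of λ = -3 is 3. From dim ker(T − (-3)·I) = 2, there are exactly 2 Jordan blocks for λ = -3.
Step 2 — from the minimal polynomial, the factor (x + 3)^2 tells us the largest block for λ = -3 has size 2.
Step 3 — with total size 3, 2 blocks, and largest block 2, the block sizes (in nonincreasing order) are [2, 1].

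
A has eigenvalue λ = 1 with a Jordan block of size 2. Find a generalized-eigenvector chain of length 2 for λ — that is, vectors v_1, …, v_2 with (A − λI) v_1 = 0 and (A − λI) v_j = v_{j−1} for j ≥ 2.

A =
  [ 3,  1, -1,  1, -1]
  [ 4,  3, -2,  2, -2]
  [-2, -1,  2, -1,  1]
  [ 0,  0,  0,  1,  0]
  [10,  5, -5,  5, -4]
A Jordan chain for λ = 1 of length 2:
v_1 = (2, 4, -2, 0, 10)ᵀ
v_2 = (1, 0, 0, 0, 0)ᵀ

Let N = A − (1)·I. We want v_2 with N^2 v_2 = 0 but N^1 v_2 ≠ 0; then v_{j-1} := N · v_j for j = 2, …, 2.

Pick v_2 = (1, 0, 0, 0, 0)ᵀ.
Then v_1 = N · v_2 = (2, 4, -2, 0, 10)ᵀ.

Sanity check: (A − (1)·I) v_1 = (0, 0, 0, 0, 0)ᵀ = 0. ✓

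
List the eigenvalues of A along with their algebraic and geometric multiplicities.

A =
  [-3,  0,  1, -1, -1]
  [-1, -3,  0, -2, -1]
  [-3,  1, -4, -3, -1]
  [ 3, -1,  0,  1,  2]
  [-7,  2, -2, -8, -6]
λ = -3: alg = 5, geom = 2

Step 1 — factor the characteristic polynomial to read off the algebraic multiplicities:
  χ_A(x) = (x + 3)^5

Step 2 — compute geometric multiplicities via the rank-nullity identity g(λ) = n − rank(A − λI):
  rank(A − (-3)·I) = 3, so dim ker(A − (-3)·I) = n − 3 = 2

Summary:
  λ = -3: algebraic multiplicity = 5, geometric multiplicity = 2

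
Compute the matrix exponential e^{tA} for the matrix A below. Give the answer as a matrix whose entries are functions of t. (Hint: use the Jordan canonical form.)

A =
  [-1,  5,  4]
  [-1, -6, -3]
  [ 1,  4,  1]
e^{tA} =
  [t*exp(-2*t) + exp(-2*t), t^2*exp(-2*t)/2 + 5*t*exp(-2*t), t^2*exp(-2*t)/2 + 4*t*exp(-2*t)]
  [-t*exp(-2*t), -t^2*exp(-2*t)/2 - 4*t*exp(-2*t) + exp(-2*t), -t^2*exp(-2*t)/2 - 3*t*exp(-2*t)]
  [t*exp(-2*t), t^2*exp(-2*t)/2 + 4*t*exp(-2*t), t^2*exp(-2*t)/2 + 3*t*exp(-2*t) + exp(-2*t)]

Strategy: write A = P · J · P⁻¹ where J is a Jordan canonical form, so e^{tA} = P · e^{tJ} · P⁻¹, and e^{tJ} can be computed block-by-block.

A has Jordan form
J =
  [-2,  1,  0]
  [ 0, -2,  1]
  [ 0,  0, -2]
(up to reordering of blocks).

Per-block formulas:
  For a 3×3 Jordan block J_3(-2): exp(t · J_3(-2)) = e^(-2t)·(I + t·N + (t^2/2)·N^2), where N is the 3×3 nilpotent shift.

After assembling e^{tJ} and conjugating by P, we get:

e^{tA} =
  [t*exp(-2*t) + exp(-2*t), t^2*exp(-2*t)/2 + 5*t*exp(-2*t), t^2*exp(-2*t)/2 + 4*t*exp(-2*t)]
  [-t*exp(-2*t), -t^2*exp(-2*t)/2 - 4*t*exp(-2*t) + exp(-2*t), -t^2*exp(-2*t)/2 - 3*t*exp(-2*t)]
  [t*exp(-2*t), t^2*exp(-2*t)/2 + 4*t*exp(-2*t), t^2*exp(-2*t)/2 + 3*t*exp(-2*t) + exp(-2*t)]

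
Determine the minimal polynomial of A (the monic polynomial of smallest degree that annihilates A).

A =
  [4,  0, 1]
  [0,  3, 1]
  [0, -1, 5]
x^3 - 12*x^2 + 48*x - 64

The characteristic polynomial is χ_A(x) = (x - 4)^3, so the eigenvalues are known. The minimal polynomial is
  m_A(x) = Π_λ (x − λ)^{k_λ}
where k_λ is the size of the *largest* Jordan block for λ (equivalently, the smallest k with (A − λI)^k v = 0 for every generalised eigenvector v of λ).

  λ = 4: largest Jordan block has size 3, contributing (x − 4)^3

So m_A(x) = (x - 4)^3 = x^3 - 12*x^2 + 48*x - 64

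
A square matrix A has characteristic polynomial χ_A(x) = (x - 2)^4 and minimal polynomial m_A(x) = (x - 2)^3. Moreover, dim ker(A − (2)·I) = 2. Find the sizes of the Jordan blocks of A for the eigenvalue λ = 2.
Block sizes for λ = 2: [3, 1]

Step 1 — from the characteristic polynomial, algebraic multiplicity of λ = 2 is 4. From dim ker(A − (2)·I) = 2, there are exactly 2 Jordan blocks for λ = 2.
Step 2 — from the minimal polynomial, the factor (x − 2)^3 tells us the largest block for λ = 2 has size 3.
Step 3 — with total size 4, 2 blocks, and largest block 3, the block sizes (in nonincreasing order) are [3, 1].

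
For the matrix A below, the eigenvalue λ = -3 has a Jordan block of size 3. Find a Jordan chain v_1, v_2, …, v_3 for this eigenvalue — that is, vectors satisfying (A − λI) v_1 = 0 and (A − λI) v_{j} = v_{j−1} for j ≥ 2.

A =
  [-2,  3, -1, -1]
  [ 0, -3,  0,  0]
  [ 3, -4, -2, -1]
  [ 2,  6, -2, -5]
A Jordan chain for λ = -3 of length 3:
v_1 = (-4, 0, 4, -8)ᵀ
v_2 = (1, 0, 3, 2)ᵀ
v_3 = (1, 0, 0, 0)ᵀ

Let N = A − (-3)·I. We want v_3 with N^3 v_3 = 0 but N^2 v_3 ≠ 0; then v_{j-1} := N · v_j for j = 3, …, 2.

Pick v_3 = (1, 0, 0, 0)ᵀ.
Then v_2 = N · v_3 = (1, 0, 3, 2)ᵀ.
Then v_1 = N · v_2 = (-4, 0, 4, -8)ᵀ.

Sanity check: (A − (-3)·I) v_1 = (0, 0, 0, 0)ᵀ = 0. ✓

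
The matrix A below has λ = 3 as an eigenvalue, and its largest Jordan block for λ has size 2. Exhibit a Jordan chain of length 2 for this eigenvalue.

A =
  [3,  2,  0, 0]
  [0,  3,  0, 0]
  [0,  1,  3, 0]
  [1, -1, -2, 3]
A Jordan chain for λ = 3 of length 2:
v_1 = (0, 0, 0, 1)ᵀ
v_2 = (1, 0, 0, 0)ᵀ

Let N = A − (3)·I. We want v_2 with N^2 v_2 = 0 but N^1 v_2 ≠ 0; then v_{j-1} := N · v_j for j = 2, …, 2.

Pick v_2 = (1, 0, 0, 0)ᵀ.
Then v_1 = N · v_2 = (0, 0, 0, 1)ᵀ.

Sanity check: (A − (3)·I) v_1 = (0, 0, 0, 0)ᵀ = 0. ✓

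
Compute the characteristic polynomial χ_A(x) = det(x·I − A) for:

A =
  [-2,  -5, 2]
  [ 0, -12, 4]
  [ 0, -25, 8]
x^3 + 6*x^2 + 12*x + 8

Expanding det(x·I − A) (e.g. by cofactor expansion or by noting that A is similar to its Jordan form J, which has the same characteristic polynomial as A) gives
  χ_A(x) = x^3 + 6*x^2 + 12*x + 8
which factors as (x + 2)^3. The eigenvalues (with algebraic multiplicities) are λ = -2 with multiplicity 3.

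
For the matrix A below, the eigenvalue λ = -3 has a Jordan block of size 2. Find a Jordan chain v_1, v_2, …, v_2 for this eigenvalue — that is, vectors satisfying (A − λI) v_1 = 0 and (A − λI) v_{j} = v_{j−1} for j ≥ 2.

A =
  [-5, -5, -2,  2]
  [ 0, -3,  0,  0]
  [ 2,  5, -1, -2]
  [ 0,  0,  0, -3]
A Jordan chain for λ = -3 of length 2:
v_1 = (-2, 0, 2, 0)ᵀ
v_2 = (1, 0, 0, 0)ᵀ

Let N = A − (-3)·I. We want v_2 with N^2 v_2 = 0 but N^1 v_2 ≠ 0; then v_{j-1} := N · v_j for j = 2, …, 2.

Pick v_2 = (1, 0, 0, 0)ᵀ.
Then v_1 = N · v_2 = (-2, 0, 2, 0)ᵀ.

Sanity check: (A − (-3)·I) v_1 = (0, 0, 0, 0)ᵀ = 0. ✓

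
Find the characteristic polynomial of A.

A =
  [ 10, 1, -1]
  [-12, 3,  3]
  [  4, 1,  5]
x^3 - 18*x^2 + 108*x - 216

Expanding det(x·I − A) (e.g. by cofactor expansion or by noting that A is similar to its Jordan form J, which has the same characteristic polynomial as A) gives
  χ_A(x) = x^3 - 18*x^2 + 108*x - 216
which factors as (x - 6)^3. The eigenvalues (with algebraic multiplicities) are λ = 6 with multiplicity 3.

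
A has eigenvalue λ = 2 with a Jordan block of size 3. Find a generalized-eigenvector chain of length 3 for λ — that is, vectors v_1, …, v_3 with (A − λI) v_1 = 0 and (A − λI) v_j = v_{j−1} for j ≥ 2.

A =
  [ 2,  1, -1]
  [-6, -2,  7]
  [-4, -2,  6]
A Jordan chain for λ = 2 of length 3:
v_1 = (-2, -4, -4)ᵀ
v_2 = (0, -6, -4)ᵀ
v_3 = (1, 0, 0)ᵀ

Let N = A − (2)·I. We want v_3 with N^3 v_3 = 0 but N^2 v_3 ≠ 0; then v_{j-1} := N · v_j for j = 3, …, 2.

Pick v_3 = (1, 0, 0)ᵀ.
Then v_2 = N · v_3 = (0, -6, -4)ᵀ.
Then v_1 = N · v_2 = (-2, -4, -4)ᵀ.

Sanity check: (A − (2)·I) v_1 = (0, 0, 0)ᵀ = 0. ✓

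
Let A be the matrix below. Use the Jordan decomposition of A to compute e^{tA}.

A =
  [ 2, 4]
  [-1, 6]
e^{tA} =
  [-2*t*exp(4*t) + exp(4*t), 4*t*exp(4*t)]
  [-t*exp(4*t), 2*t*exp(4*t) + exp(4*t)]

Strategy: write A = P · J · P⁻¹ where J is a Jordan canonical form, so e^{tA} = P · e^{tJ} · P⁻¹, and e^{tJ} can be computed block-by-block.

A has Jordan form
J =
  [4, 1]
  [0, 4]
(up to reordering of blocks).

Per-block formulas:
  For a 2×2 Jordan block J_2(4): exp(t · J_2(4)) = e^(4t)·(I + t·N), where N is the 2×2 nilpotent shift.

After assembling e^{tJ} and conjugating by P, we get:

e^{tA} =
  [-2*t*exp(4*t) + exp(4*t), 4*t*exp(4*t)]
  [-t*exp(4*t), 2*t*exp(4*t) + exp(4*t)]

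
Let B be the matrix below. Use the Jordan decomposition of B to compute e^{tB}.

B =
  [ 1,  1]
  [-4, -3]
e^{tB} =
  [2*t*exp(-t) + exp(-t), t*exp(-t)]
  [-4*t*exp(-t), -2*t*exp(-t) + exp(-t)]

Strategy: write B = P · J · P⁻¹ where J is a Jordan canonical form, so e^{tB} = P · e^{tJ} · P⁻¹, and e^{tJ} can be computed block-by-block.

B has Jordan form
J =
  [-1,  1]
  [ 0, -1]
(up to reordering of blocks).

Per-block formulas:
  For a 2×2 Jordan block J_2(-1): exp(t · J_2(-1)) = e^(-1t)·(I + t·N), where N is the 2×2 nilpotent shift.

After assembling e^{tJ} and conjugating by P, we get:

e^{tB} =
  [2*t*exp(-t) + exp(-t), t*exp(-t)]
  [-4*t*exp(-t), -2*t*exp(-t) + exp(-t)]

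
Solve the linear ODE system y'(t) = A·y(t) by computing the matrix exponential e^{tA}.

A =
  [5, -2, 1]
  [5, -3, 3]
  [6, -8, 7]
e^{tA} =
  [2*t*exp(3*t) + exp(3*t), -2*t*exp(3*t), t*exp(3*t)]
  [-t^2*exp(3*t) + 5*t*exp(3*t), t^2*exp(3*t) - 6*t*exp(3*t) + exp(3*t), -t^2*exp(3*t)/2 + 3*t*exp(3*t)]
  [-2*t^2*exp(3*t) + 6*t*exp(3*t), 2*t^2*exp(3*t) - 8*t*exp(3*t), -t^2*exp(3*t) + 4*t*exp(3*t) + exp(3*t)]

Strategy: write A = P · J · P⁻¹ where J is a Jordan canonical form, so e^{tA} = P · e^{tJ} · P⁻¹, and e^{tJ} can be computed block-by-block.

A has Jordan form
J =
  [3, 1, 0]
  [0, 3, 1]
  [0, 0, 3]
(up to reordering of blocks).

Per-block formulas:
  For a 3×3 Jordan block J_3(3): exp(t · J_3(3)) = e^(3t)·(I + t·N + (t^2/2)·N^2), where N is the 3×3 nilpotent shift.

After assembling e^{tJ} and conjugating by P, we get:

e^{tA} =
  [2*t*exp(3*t) + exp(3*t), -2*t*exp(3*t), t*exp(3*t)]
  [-t^2*exp(3*t) + 5*t*exp(3*t), t^2*exp(3*t) - 6*t*exp(3*t) + exp(3*t), -t^2*exp(3*t)/2 + 3*t*exp(3*t)]
  [-2*t^2*exp(3*t) + 6*t*exp(3*t), 2*t^2*exp(3*t) - 8*t*exp(3*t), -t^2*exp(3*t) + 4*t*exp(3*t) + exp(3*t)]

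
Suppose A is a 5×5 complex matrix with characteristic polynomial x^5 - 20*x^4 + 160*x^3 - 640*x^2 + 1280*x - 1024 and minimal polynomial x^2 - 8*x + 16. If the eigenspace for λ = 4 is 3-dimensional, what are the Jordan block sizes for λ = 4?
Block sizes for λ = 4: [2, 2, 1]

Step 1 — from the characteristic polynomial, algebraic multiplicity of λ = 4 is 5. From dim ker(A − (4)·I) = 3, there are exactly 3 Jordan blocks for λ = 4.
Step 2 — from the minimal polynomial, the factor (x − 4)^2 tells us the largest block for λ = 4 has size 2.
Step 3 — with total size 5, 3 blocks, and largest block 2, the block sizes (in nonincreasing order) are [2, 2, 1].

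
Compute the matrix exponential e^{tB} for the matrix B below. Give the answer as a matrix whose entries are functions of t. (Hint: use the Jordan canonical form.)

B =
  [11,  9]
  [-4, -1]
e^{tB} =
  [6*t*exp(5*t) + exp(5*t), 9*t*exp(5*t)]
  [-4*t*exp(5*t), -6*t*exp(5*t) + exp(5*t)]

Strategy: write B = P · J · P⁻¹ where J is a Jordan canonical form, so e^{tB} = P · e^{tJ} · P⁻¹, and e^{tJ} can be computed block-by-block.

B has Jordan form
J =
  [5, 1]
  [0, 5]
(up to reordering of blocks).

Per-block formulas:
  For a 2×2 Jordan block J_2(5): exp(t · J_2(5)) = e^(5t)·(I + t·N), where N is the 2×2 nilpotent shift.

After assembling e^{tJ} and conjugating by P, we get:

e^{tB} =
  [6*t*exp(5*t) + exp(5*t), 9*t*exp(5*t)]
  [-4*t*exp(5*t), -6*t*exp(5*t) + exp(5*t)]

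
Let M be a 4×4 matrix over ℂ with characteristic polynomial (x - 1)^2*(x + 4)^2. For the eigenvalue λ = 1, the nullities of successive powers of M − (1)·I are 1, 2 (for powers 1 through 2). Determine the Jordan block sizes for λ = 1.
Block sizes for λ = 1: [2]

From the dimensions of kernels of powers, the number of Jordan blocks of size at least j is d_j − d_{j−1} where d_j = dim ker(N^j) (with d_0 = 0). Computing the differences gives [1, 1].
The number of blocks of size exactly k is (#blocks of size ≥ k) − (#blocks of size ≥ k + 1), so the partition is: 1 block(s) of size 2.
In nonincreasing order the block sizes are [2].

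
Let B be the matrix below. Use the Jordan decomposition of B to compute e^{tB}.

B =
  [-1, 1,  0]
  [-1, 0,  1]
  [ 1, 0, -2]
e^{tB} =
  [-t^2*exp(-t)/2 + exp(-t), t^2*exp(-t)/2 + t*exp(-t), t^2*exp(-t)/2]
  [-t*exp(-t), t*exp(-t) + exp(-t), t*exp(-t)]
  [-t^2*exp(-t)/2 + t*exp(-t), t^2*exp(-t)/2, t^2*exp(-t)/2 - t*exp(-t) + exp(-t)]

Strategy: write B = P · J · P⁻¹ where J is a Jordan canonical form, so e^{tB} = P · e^{tJ} · P⁻¹, and e^{tJ} can be computed block-by-block.

B has Jordan form
J =
  [-1,  1,  0]
  [ 0, -1,  1]
  [ 0,  0, -1]
(up to reordering of blocks).

Per-block formulas:
  For a 3×3 Jordan block J_3(-1): exp(t · J_3(-1)) = e^(-1t)·(I + t·N + (t^2/2)·N^2), where N is the 3×3 nilpotent shift.

After assembling e^{tJ} and conjugating by P, we get:

e^{tB} =
  [-t^2*exp(-t)/2 + exp(-t), t^2*exp(-t)/2 + t*exp(-t), t^2*exp(-t)/2]
  [-t*exp(-t), t*exp(-t) + exp(-t), t*exp(-t)]
  [-t^2*exp(-t)/2 + t*exp(-t), t^2*exp(-t)/2, t^2*exp(-t)/2 - t*exp(-t) + exp(-t)]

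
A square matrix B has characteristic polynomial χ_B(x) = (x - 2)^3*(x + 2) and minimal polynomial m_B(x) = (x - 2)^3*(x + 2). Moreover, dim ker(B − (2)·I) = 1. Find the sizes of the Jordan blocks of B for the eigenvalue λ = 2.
Block sizes for λ = 2: [3]

Step 1 — from the characteristic polynomial, algebraic multiplicity of λ = 2 is 3. From dim ker(B − (2)·I) = 1, there are exactly 1 Jordan blocks for λ = 2.
Step 2 — from the minimal polynomial, the factor (x − 2)^3 tells us the largest block for λ = 2 has size 3.
Step 3 — with total size 3, 1 blocks, and largest block 3, the block sizes (in nonincreasing order) are [3].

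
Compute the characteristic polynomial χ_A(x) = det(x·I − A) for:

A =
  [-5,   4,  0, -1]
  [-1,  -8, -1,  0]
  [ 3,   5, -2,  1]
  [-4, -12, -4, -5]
x^4 + 20*x^3 + 150*x^2 + 500*x + 625

Expanding det(x·I − A) (e.g. by cofactor expansion or by noting that A is similar to its Jordan form J, which has the same characteristic polynomial as A) gives
  χ_A(x) = x^4 + 20*x^3 + 150*x^2 + 500*x + 625
which factors as (x + 5)^4. The eigenvalues (with algebraic multiplicities) are λ = -5 with multiplicity 4.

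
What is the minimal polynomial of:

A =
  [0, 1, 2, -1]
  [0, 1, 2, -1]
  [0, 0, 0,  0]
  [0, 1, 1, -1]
x^3

The characteristic polynomial is χ_A(x) = x^4, so the eigenvalues are known. The minimal polynomial is
  m_A(x) = Π_λ (x − λ)^{k_λ}
where k_λ is the size of the *largest* Jordan block for λ (equivalently, the smallest k with (A − λI)^k v = 0 for every generalised eigenvector v of λ).

  λ = 0: largest Jordan block has size 3, contributing (x − 0)^3

So m_A(x) = x^3 = x^3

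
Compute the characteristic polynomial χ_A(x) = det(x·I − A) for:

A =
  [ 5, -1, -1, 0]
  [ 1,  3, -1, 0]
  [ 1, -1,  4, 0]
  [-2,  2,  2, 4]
x^4 - 16*x^3 + 96*x^2 - 256*x + 256

Expanding det(x·I − A) (e.g. by cofactor expansion or by noting that A is similar to its Jordan form J, which has the same characteristic polynomial as A) gives
  χ_A(x) = x^4 - 16*x^3 + 96*x^2 - 256*x + 256
which factors as (x - 4)^4. The eigenvalues (with algebraic multiplicities) are λ = 4 with multiplicity 4.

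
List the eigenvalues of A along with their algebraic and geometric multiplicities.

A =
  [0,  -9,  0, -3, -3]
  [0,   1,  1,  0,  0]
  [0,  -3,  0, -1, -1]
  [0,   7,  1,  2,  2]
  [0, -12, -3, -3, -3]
λ = 0: alg = 5, geom = 3

Step 1 — factor the characteristic polynomial to read off the algebraic multiplicities:
  χ_A(x) = x^5

Step 2 — compute geometric multiplicities via the rank-nullity identity g(λ) = n − rank(A − λI):
  rank(A − (0)·I) = 2, so dim ker(A − (0)·I) = n − 2 = 3

Summary:
  λ = 0: algebraic multiplicity = 5, geometric multiplicity = 3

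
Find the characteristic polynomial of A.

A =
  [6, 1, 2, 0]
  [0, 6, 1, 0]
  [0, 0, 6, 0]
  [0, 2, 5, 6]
x^4 - 24*x^3 + 216*x^2 - 864*x + 1296

Expanding det(x·I − A) (e.g. by cofactor expansion or by noting that A is similar to its Jordan form J, which has the same characteristic polynomial as A) gives
  χ_A(x) = x^4 - 24*x^3 + 216*x^2 - 864*x + 1296
which factors as (x - 6)^4. The eigenvalues (with algebraic multiplicities) are λ = 6 with multiplicity 4.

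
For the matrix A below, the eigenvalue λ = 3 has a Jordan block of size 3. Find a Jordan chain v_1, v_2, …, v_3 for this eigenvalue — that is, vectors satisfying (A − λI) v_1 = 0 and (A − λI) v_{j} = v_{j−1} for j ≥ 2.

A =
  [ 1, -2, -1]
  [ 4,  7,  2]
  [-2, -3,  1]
A Jordan chain for λ = 3 of length 3:
v_1 = (-2, 4, -4)ᵀ
v_2 = (-2, 4, -2)ᵀ
v_3 = (1, 0, 0)ᵀ

Let N = A − (3)·I. We want v_3 with N^3 v_3 = 0 but N^2 v_3 ≠ 0; then v_{j-1} := N · v_j for j = 3, …, 2.

Pick v_3 = (1, 0, 0)ᵀ.
Then v_2 = N · v_3 = (-2, 4, -2)ᵀ.
Then v_1 = N · v_2 = (-2, 4, -4)ᵀ.

Sanity check: (A − (3)·I) v_1 = (0, 0, 0)ᵀ = 0. ✓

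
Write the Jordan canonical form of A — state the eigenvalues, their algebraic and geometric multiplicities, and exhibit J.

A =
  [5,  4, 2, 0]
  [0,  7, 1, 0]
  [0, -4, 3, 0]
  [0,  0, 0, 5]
J_2(5) ⊕ J_1(5) ⊕ J_1(5)

The characteristic polynomial is
  det(x·I − A) = x^4 - 20*x^3 + 150*x^2 - 500*x + 625 = (x - 5)^4

Eigenvalues and multiplicities (the geometric multiplicity of λ is n − rank(A − λI), which equals the number of Jordan blocks for λ):
  λ = 5: algebraic multiplicity = 4, geometric multiplicity = 3

Determining the block sizes for each eigenvalue:
  λ = 5: 3 blocks summing to 4 forces exactly one block of size 2 and the rest size 1 → block sizes [2, 1, 1]

Assembling the blocks gives a Jordan form
J =
  [5, 1, 0, 0]
  [0, 5, 0, 0]
  [0, 0, 5, 0]
  [0, 0, 0, 5]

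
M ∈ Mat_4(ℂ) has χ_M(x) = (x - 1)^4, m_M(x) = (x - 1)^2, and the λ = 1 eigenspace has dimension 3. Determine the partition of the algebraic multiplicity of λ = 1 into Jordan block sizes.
Block sizes for λ = 1: [2, 1, 1]

Step 1 — from the characteristic polynomial, algebraic multiplicity of λ = 1 is 4. From dim ker(M − (1)·I) = 3, there are exactly 3 Jordan blocks for λ = 1.
Step 2 — from the minimal polynomial, the factor (x − 1)^2 tells us the largest block for λ = 1 has size 2.
Step 3 — with total size 4, 3 blocks, and largest block 2, the block sizes (in nonincreasing order) are [2, 1, 1].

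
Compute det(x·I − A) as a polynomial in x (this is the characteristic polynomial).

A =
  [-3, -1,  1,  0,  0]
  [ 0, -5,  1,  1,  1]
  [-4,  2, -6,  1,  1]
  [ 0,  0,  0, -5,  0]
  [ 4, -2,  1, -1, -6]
x^5 + 25*x^4 + 250*x^3 + 1250*x^2 + 3125*x + 3125

Expanding det(x·I − A) (e.g. by cofactor expansion or by noting that A is similar to its Jordan form J, which has the same characteristic polynomial as A) gives
  χ_A(x) = x^5 + 25*x^4 + 250*x^3 + 1250*x^2 + 3125*x + 3125
which factors as (x + 5)^5. The eigenvalues (with algebraic multiplicities) are λ = -5 with multiplicity 5.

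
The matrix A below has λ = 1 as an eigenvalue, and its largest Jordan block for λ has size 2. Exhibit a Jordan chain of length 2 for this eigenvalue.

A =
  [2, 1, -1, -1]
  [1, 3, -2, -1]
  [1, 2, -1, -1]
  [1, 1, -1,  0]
A Jordan chain for λ = 1 of length 2:
v_1 = (1, 1, 1, 1)ᵀ
v_2 = (1, 0, 0, 0)ᵀ

Let N = A − (1)·I. We want v_2 with N^2 v_2 = 0 but N^1 v_2 ≠ 0; then v_{j-1} := N · v_j for j = 2, …, 2.

Pick v_2 = (1, 0, 0, 0)ᵀ.
Then v_1 = N · v_2 = (1, 1, 1, 1)ᵀ.

Sanity check: (A − (1)·I) v_1 = (0, 0, 0, 0)ᵀ = 0. ✓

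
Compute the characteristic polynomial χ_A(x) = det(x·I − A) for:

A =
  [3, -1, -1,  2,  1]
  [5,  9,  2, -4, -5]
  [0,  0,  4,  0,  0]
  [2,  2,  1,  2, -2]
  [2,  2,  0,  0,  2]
x^5 - 20*x^4 + 160*x^3 - 640*x^2 + 1280*x - 1024

Expanding det(x·I − A) (e.g. by cofactor expansion or by noting that A is similar to its Jordan form J, which has the same characteristic polynomial as A) gives
  χ_A(x) = x^5 - 20*x^4 + 160*x^3 - 640*x^2 + 1280*x - 1024
which factors as (x - 4)^5. The eigenvalues (with algebraic multiplicities) are λ = 4 with multiplicity 5.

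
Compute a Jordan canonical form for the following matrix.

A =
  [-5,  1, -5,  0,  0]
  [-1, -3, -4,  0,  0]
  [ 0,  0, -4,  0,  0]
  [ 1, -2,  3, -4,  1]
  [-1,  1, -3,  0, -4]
J_3(-4) ⊕ J_2(-4)

The characteristic polynomial is
  det(x·I − A) = x^5 + 20*x^4 + 160*x^3 + 640*x^2 + 1280*x + 1024 = (x + 4)^5

Eigenvalues and multiplicities (the geometric multiplicity of λ is n − rank(A − λI), which equals the number of Jordan blocks for λ):
  λ = -4: algebraic multiplicity = 5, geometric multiplicity = 2

Determining the block sizes for each eigenvalue:
  λ = -4: with am = 5 and gm = 2, the partition is not yet determined (e.g. several partitions of 5 into 2 parts exist). Let N = A − (-4)·I. Computing rank(N^1) = 3, rank(N^2) = 1, rank(N^3) = 0; the number of blocks of size ≥ j is rank(N^{j−1}) − rank(N^j), giving [2, 2, 1]. So we have 1 block(s) of size 3, 1 block(s) of size 2 → block sizes [3, 2]

Assembling the blocks gives a Jordan form
J =
  [-4,  1,  0,  0,  0]
  [ 0, -4,  1,  0,  0]
  [ 0,  0, -4,  0,  0]
  [ 0,  0,  0, -4,  1]
  [ 0,  0,  0,  0, -4]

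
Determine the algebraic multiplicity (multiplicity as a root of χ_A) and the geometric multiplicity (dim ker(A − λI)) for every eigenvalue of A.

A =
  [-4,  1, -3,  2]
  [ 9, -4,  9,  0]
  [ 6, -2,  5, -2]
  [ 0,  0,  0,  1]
λ = -1: alg = 3, geom = 2; λ = 1: alg = 1, geom = 1

Step 1 — factor the characteristic polynomial to read off the algebraic multiplicities:
  χ_A(x) = (x - 1)*(x + 1)^3

Step 2 — compute geometric multiplicities via the rank-nullity identity g(λ) = n − rank(A − λI):
  rank(A − (-1)·I) = 2, so dim ker(A − (-1)·I) = n − 2 = 2
  rank(A − (1)·I) = 3, so dim ker(A − (1)·I) = n − 3 = 1

Summary:
  λ = -1: algebraic multiplicity = 3, geometric multiplicity = 2
  λ = 1: algebraic multiplicity = 1, geometric multiplicity = 1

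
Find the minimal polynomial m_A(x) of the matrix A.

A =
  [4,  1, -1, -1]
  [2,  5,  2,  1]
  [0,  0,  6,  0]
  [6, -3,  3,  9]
x^3 - 18*x^2 + 108*x - 216

The characteristic polynomial is χ_A(x) = (x - 6)^4, so the eigenvalues are known. The minimal polynomial is
  m_A(x) = Π_λ (x − λ)^{k_λ}
where k_λ is the size of the *largest* Jordan block for λ (equivalently, the smallest k with (A − λI)^k v = 0 for every generalised eigenvector v of λ).

  λ = 6: largest Jordan block has size 3, contributing (x − 6)^3

So m_A(x) = (x - 6)^3 = x^3 - 18*x^2 + 108*x - 216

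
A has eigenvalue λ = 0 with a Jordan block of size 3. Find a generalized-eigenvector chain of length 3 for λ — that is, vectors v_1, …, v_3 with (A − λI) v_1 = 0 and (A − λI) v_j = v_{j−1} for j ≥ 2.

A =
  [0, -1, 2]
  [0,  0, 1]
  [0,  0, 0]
A Jordan chain for λ = 0 of length 3:
v_1 = (-1, 0, 0)ᵀ
v_2 = (2, 1, 0)ᵀ
v_3 = (0, 0, 1)ᵀ

Let N = A − (0)·I. We want v_3 with N^3 v_3 = 0 but N^2 v_3 ≠ 0; then v_{j-1} := N · v_j for j = 3, …, 2.

Pick v_3 = (0, 0, 1)ᵀ.
Then v_2 = N · v_3 = (2, 1, 0)ᵀ.
Then v_1 = N · v_2 = (-1, 0, 0)ᵀ.

Sanity check: (A − (0)·I) v_1 = (0, 0, 0)ᵀ = 0. ✓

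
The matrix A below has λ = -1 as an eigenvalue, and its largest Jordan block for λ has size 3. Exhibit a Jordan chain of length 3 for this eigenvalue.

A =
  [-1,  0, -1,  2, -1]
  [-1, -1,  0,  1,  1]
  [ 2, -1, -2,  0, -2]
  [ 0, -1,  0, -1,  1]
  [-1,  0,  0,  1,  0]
A Jordan chain for λ = -1 of length 3:
v_1 = (-1, -1, 1, 0, -1)ᵀ
v_2 = (0, -1, 2, 0, -1)ᵀ
v_3 = (1, 0, 0, 0, 0)ᵀ

Let N = A − (-1)·I. We want v_3 with N^3 v_3 = 0 but N^2 v_3 ≠ 0; then v_{j-1} := N · v_j for j = 3, …, 2.

Pick v_3 = (1, 0, 0, 0, 0)ᵀ.
Then v_2 = N · v_3 = (0, -1, 2, 0, -1)ᵀ.
Then v_1 = N · v_2 = (-1, -1, 1, 0, -1)ᵀ.

Sanity check: (A − (-1)·I) v_1 = (0, 0, 0, 0, 0)ᵀ = 0. ✓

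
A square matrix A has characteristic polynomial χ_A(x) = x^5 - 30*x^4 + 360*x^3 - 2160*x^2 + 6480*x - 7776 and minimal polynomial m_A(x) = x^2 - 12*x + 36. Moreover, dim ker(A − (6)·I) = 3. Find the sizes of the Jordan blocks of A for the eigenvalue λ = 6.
Block sizes for λ = 6: [2, 2, 1]

Step 1 — from the characteristic polynomial, algebraic multiplicity of λ = 6 is 5. From dim ker(A − (6)·I) = 3, there are exactly 3 Jordan blocks for λ = 6.
Step 2 — from the minimal polynomial, the factor (x − 6)^2 tells us the largest block for λ = 6 has size 2.
Step 3 — with total size 5, 3 blocks, and largest block 2, the block sizes (in nonincreasing order) are [2, 2, 1].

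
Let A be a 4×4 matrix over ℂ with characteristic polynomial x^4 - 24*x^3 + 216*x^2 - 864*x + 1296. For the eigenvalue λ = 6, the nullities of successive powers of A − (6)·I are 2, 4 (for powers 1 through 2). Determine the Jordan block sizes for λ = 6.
Block sizes for λ = 6: [2, 2]

From the dimensions of kernels of powers, the number of Jordan blocks of size at least j is d_j − d_{j−1} where d_j = dim ker(N^j) (with d_0 = 0). Computing the differences gives [2, 2].
The number of blocks of size exactly k is (#blocks of size ≥ k) − (#blocks of size ≥ k + 1), so the partition is: 2 block(s) of size 2.
In nonincreasing order the block sizes are [2, 2].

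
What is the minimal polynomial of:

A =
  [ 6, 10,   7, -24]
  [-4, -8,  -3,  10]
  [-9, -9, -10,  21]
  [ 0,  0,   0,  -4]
x^3 + 12*x^2 + 48*x + 64

The characteristic polynomial is χ_A(x) = (x + 4)^4, so the eigenvalues are known. The minimal polynomial is
  m_A(x) = Π_λ (x − λ)^{k_λ}
where k_λ is the size of the *largest* Jordan block for λ (equivalently, the smallest k with (A − λI)^k v = 0 for every generalised eigenvector v of λ).

  λ = -4: largest Jordan block has size 3, contributing (x + 4)^3

So m_A(x) = (x + 4)^3 = x^3 + 12*x^2 + 48*x + 64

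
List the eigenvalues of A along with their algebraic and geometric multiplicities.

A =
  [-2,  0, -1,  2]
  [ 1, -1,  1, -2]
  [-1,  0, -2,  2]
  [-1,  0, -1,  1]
λ = -1: alg = 4, geom = 3

Step 1 — factor the characteristic polynomial to read off the algebraic multiplicities:
  χ_A(x) = (x + 1)^4

Step 2 — compute geometric multiplicities via the rank-nullity identity g(λ) = n − rank(A − λI):
  rank(A − (-1)·I) = 1, so dim ker(A − (-1)·I) = n − 1 = 3

Summary:
  λ = -1: algebraic multiplicity = 4, geometric multiplicity = 3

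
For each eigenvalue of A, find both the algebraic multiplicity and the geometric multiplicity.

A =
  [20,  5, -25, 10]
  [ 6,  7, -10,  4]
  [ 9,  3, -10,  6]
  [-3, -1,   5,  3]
λ = 5: alg = 4, geom = 3

Step 1 — factor the characteristic polynomial to read off the algebraic multiplicities:
  χ_A(x) = (x - 5)^4

Step 2 — compute geometric multiplicities via the rank-nullity identity g(λ) = n − rank(A − λI):
  rank(A − (5)·I) = 1, so dim ker(A − (5)·I) = n − 1 = 3

Summary:
  λ = 5: algebraic multiplicity = 4, geometric multiplicity = 3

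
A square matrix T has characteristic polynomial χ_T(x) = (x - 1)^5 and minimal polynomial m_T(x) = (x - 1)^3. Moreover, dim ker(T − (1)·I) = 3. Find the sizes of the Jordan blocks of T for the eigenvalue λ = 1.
Block sizes for λ = 1: [3, 1, 1]

Step 1 — from the characteristic polynomial, algebraic multiplicity of λ = 1 is 5. From dim ker(T − (1)·I) = 3, there are exactly 3 Jordan blocks for λ = 1.
Step 2 — from the minimal polynomial, the factor (x − 1)^3 tells us the largest block for λ = 1 has size 3.
Step 3 — with total size 5, 3 blocks, and largest block 3, the block sizes (in nonincreasing order) are [3, 1, 1].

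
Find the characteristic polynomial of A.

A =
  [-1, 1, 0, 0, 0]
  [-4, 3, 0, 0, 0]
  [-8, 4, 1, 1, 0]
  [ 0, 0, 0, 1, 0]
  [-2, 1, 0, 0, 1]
x^5 - 5*x^4 + 10*x^3 - 10*x^2 + 5*x - 1

Expanding det(x·I − A) (e.g. by cofactor expansion or by noting that A is similar to its Jordan form J, which has the same characteristic polynomial as A) gives
  χ_A(x) = x^5 - 5*x^4 + 10*x^3 - 10*x^2 + 5*x - 1
which factors as (x - 1)^5. The eigenvalues (with algebraic multiplicities) are λ = 1 with multiplicity 5.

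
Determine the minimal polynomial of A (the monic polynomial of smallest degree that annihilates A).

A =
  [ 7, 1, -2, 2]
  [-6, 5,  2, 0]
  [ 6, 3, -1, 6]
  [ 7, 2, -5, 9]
x^2 - 10*x + 25

The characteristic polynomial is χ_A(x) = (x - 5)^4, so the eigenvalues are known. The minimal polynomial is
  m_A(x) = Π_λ (x − λ)^{k_λ}
where k_λ is the size of the *largest* Jordan block for λ (equivalently, the smallest k with (A − λI)^k v = 0 for every generalised eigenvector v of λ).

  λ = 5: largest Jordan block has size 2, contributing (x − 5)^2

So m_A(x) = (x - 5)^2 = x^2 - 10*x + 25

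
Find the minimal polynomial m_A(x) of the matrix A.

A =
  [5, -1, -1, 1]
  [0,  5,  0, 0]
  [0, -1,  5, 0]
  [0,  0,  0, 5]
x^3 - 15*x^2 + 75*x - 125

The characteristic polynomial is χ_A(x) = (x - 5)^4, so the eigenvalues are known. The minimal polynomial is
  m_A(x) = Π_λ (x − λ)^{k_λ}
where k_λ is the size of the *largest* Jordan block for λ (equivalently, the smallest k with (A − λI)^k v = 0 for every generalised eigenvector v of λ).

  λ = 5: largest Jordan block has size 3, contributing (x − 5)^3

So m_A(x) = (x - 5)^3 = x^3 - 15*x^2 + 75*x - 125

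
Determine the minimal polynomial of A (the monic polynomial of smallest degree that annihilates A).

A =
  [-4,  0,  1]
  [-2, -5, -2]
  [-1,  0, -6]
x^2 + 10*x + 25

The characteristic polynomial is χ_A(x) = (x + 5)^3, so the eigenvalues are known. The minimal polynomial is
  m_A(x) = Π_λ (x − λ)^{k_λ}
where k_λ is the size of the *largest* Jordan block for λ (equivalently, the smallest k with (A − λI)^k v = 0 for every generalised eigenvector v of λ).

  λ = -5: largest Jordan block has size 2, contributing (x + 5)^2

So m_A(x) = (x + 5)^2 = x^2 + 10*x + 25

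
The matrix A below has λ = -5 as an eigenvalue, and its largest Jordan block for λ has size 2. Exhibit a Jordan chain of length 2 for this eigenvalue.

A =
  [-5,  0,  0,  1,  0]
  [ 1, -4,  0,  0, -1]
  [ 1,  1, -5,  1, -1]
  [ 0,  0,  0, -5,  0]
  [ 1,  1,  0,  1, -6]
A Jordan chain for λ = -5 of length 2:
v_1 = (0, 1, 1, 0, 1)ᵀ
v_2 = (1, 0, 0, 0, 0)ᵀ

Let N = A − (-5)·I. We want v_2 with N^2 v_2 = 0 but N^1 v_2 ≠ 0; then v_{j-1} := N · v_j for j = 2, …, 2.

Pick v_2 = (1, 0, 0, 0, 0)ᵀ.
Then v_1 = N · v_2 = (0, 1, 1, 0, 1)ᵀ.

Sanity check: (A − (-5)·I) v_1 = (0, 0, 0, 0, 0)ᵀ = 0. ✓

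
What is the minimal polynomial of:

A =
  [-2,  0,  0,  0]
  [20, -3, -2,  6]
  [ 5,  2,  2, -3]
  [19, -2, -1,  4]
x^3 - 3*x + 2

The characteristic polynomial is χ_A(x) = (x - 1)^3*(x + 2), so the eigenvalues are known. The minimal polynomial is
  m_A(x) = Π_λ (x − λ)^{k_λ}
where k_λ is the size of the *largest* Jordan block for λ (equivalently, the smallest k with (A − λI)^k v = 0 for every generalised eigenvector v of λ).

  λ = -2: largest Jordan block has size 1, contributing (x + 2)
  λ = 1: largest Jordan block has size 2, contributing (x − 1)^2

So m_A(x) = (x - 1)^2*(x + 2) = x^3 - 3*x + 2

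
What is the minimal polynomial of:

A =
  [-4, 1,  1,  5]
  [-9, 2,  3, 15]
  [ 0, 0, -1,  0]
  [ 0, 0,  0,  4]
x^3 - 2*x^2 - 7*x - 4

The characteristic polynomial is χ_A(x) = (x - 4)*(x + 1)^3, so the eigenvalues are known. The minimal polynomial is
  m_A(x) = Π_λ (x − λ)^{k_λ}
where k_λ is the size of the *largest* Jordan block for λ (equivalently, the smallest k with (A − λI)^k v = 0 for every generalised eigenvector v of λ).

  λ = -1: largest Jordan block has size 2, contributing (x + 1)^2
  λ = 4: largest Jordan block has size 1, contributing (x − 4)

So m_A(x) = (x - 4)*(x + 1)^2 = x^3 - 2*x^2 - 7*x - 4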